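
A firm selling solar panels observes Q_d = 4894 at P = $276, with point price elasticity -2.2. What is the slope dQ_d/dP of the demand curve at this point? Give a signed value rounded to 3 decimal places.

-39.010

Ed = (dQ_d/dP)·(P/Q_d) ⇒ dQ_d/dP = Ed·Q_d/P = (-2.2)·4894/276 = -39.01014…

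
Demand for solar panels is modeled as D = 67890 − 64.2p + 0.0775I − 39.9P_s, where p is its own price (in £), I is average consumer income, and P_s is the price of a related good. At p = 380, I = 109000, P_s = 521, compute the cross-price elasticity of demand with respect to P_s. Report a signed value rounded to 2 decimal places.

At the given values, D = 67890 − 64.2(380) + 0.0775(109000) − 39.9(521) = 31153.6.
∂D/∂P_s = -39.9.
E = (-39.9) × (521/31153.6) = -0.6672…

-0.67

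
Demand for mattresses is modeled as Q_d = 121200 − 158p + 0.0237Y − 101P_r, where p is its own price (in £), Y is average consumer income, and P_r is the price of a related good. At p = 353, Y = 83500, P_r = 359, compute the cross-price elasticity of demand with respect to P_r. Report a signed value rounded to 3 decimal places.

-1.164

At the given values, Q_d = 121200 − 158(353) + 0.0237(83500) − 101(359) = 31145.95.
∂Q_d/∂P_r = -101.
E = (-101) × (359/31145.95) = -1.16416…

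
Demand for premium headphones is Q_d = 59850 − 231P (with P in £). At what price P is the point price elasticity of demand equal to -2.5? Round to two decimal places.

185.06

Ed = −231P/(59850 − 231P). Set this equal to -2.5:
231P = 2.5·(59850 − 231P) ⇒ 231P(1 + 2.5) = 2.5·59850
P = 2.5·59850 / (231·3.5) = 185.0649…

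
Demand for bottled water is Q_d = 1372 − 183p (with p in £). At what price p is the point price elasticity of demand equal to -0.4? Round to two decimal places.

Ed = −183p/(1372 − 183p). Set this equal to -0.4:
183p = 0.4·(1372 − 183p) ⇒ 183p(1 + 0.4) = 0.4·1372
p = 0.4·1372 / (183·1.4) = 2.1420…

2.14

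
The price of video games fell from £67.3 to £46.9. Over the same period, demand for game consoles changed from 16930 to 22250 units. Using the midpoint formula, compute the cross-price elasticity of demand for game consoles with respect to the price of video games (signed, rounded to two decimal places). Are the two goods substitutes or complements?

-0.76; complements

%ΔQ_{game consoles} = (22250 − 16930)/avg = 5320/19590 = 0.271567…
%ΔP_{video games} = (46.9 − 67.3)/avg = -20.4/57.1 = -0.357267…
E_cross = (5320/19590) / (-20.4/57.1) = -0.7601…
E_cross < 0 ⇒ the goods are complements.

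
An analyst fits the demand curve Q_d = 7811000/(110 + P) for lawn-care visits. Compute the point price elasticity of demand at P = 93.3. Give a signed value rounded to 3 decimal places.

-0.459

dQ_d/dP = −7811000/(110 + P)² = -188.987. At P = 93.3, Q_d = 38421.1.
Ed = (dQ_d/dP)·(P/Q_d) = (-188.987) × (93.3/38421.1) = -0.45892…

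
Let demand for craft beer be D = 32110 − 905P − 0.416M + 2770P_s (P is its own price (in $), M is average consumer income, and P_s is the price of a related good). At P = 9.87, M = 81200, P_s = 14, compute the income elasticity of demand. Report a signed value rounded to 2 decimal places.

At the given values, D = 32110 − 905(9.87) − 0.416(81200) + 2770(14) = 28178.45.
∂D/∂M = -0.416.
E = (-0.416) × (81200/28178.45) = -1.1987…

-1.20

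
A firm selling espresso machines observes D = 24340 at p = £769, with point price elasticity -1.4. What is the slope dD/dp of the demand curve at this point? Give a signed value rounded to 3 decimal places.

-44.312

Ed = (dD/dp)·(p/D) ⇒ dD/dp = Ed·D/p = (-1.4)·24340/769 = -44.31209…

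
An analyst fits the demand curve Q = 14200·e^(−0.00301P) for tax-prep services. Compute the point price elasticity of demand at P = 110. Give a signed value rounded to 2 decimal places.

-0.33

dQ/dP = −0.00301·Q = -30.6945. At P = 110, Q = 10197.5.
Ed = (dQ/dP)·(P/Q) = (-30.6945) × (110/10197.5) = -0.3311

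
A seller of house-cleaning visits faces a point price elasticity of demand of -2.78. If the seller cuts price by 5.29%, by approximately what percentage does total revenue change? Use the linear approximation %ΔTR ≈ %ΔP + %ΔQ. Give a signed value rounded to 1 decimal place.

+9.4%

%ΔQ ≈ Ed × %ΔP = (-2.78) × (-5.29%) = +14.7062%
%ΔTR ≈ %ΔP + %ΔQ = (-5.29%) + (+14.7062%) = +9.4162%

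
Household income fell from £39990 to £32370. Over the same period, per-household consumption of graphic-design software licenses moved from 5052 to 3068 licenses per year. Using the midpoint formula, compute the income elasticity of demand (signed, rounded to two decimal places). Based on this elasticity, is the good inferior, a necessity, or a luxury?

%ΔQ = (3068 − 5052)/[( 5052 + 3068)/2] = -1984/4060 = -0.488669…
%ΔIncome = (32370 − 39990)/[( 39990 + 32370)/2] = -7620/36180 = -0.210613…
E_income = (-1984/4060) / (-7620/36180) = 2.3202…
E_income > 1 ⇒ normal good, luxury.

2.32; luxury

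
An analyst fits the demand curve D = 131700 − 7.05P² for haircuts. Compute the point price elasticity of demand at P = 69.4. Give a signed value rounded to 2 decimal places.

-0.69

dD/dP = −2·7.05·P = -978.54. At P = 69.4, D = 97744.662.
Ed = (dD/dP)·(P/D) = (-978.54) × (69.4/97744.662) = -0.6947…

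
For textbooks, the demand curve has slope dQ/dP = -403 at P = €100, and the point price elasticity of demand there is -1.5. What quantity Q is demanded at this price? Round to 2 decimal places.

Ed = (dQ/dP)·(P/Q) ⇒ Q = (dQ/dP)·P/Ed = (-403)·100/(-1.5) = 26866.6666…

26866.67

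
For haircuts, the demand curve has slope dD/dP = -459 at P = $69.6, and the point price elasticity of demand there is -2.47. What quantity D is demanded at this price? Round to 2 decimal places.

12933.77

Ed = (dD/dP)·(P/D) ⇒ D = (dD/dP)·P/Ed = (-459)·69.6/(-2.47) = 12933.7651…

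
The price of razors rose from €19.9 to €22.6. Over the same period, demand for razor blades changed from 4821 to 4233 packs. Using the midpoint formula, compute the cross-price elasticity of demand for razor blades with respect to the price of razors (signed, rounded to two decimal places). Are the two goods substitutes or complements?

-1.02; complements

%ΔQ_{razor blades} = (4233 − 4821)/avg = -588/4527 = -0.129887…
%ΔP_{razors} = (22.6 − 19.9)/avg = 2.7/21.25 = 0.127058…
E_cross = (-588/4527) / (2.7/21.25) = -1.0222…
E_cross < 0 ⇒ the goods are complements.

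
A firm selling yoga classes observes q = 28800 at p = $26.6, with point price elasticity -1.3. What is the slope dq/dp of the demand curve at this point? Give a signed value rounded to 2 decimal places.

Ed = (dq/dp)·(p/q) ⇒ dq/dp = Ed·q/p = (-1.3)·28800/26.6 = -1407.5187…

-1407.52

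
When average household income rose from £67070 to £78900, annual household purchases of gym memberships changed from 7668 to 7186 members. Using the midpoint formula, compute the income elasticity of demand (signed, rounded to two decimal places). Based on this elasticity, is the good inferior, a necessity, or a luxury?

%ΔQ = (7186 − 7668)/[( 7668 + 7186)/2] = -482/7427 = -0.064898…
%ΔIncome = (78900 − 67070)/[( 67070 + 78900)/2] = 11830/72985 = 0.162088…
E_income = (-482/7427) / (11830/72985) = -0.4003…
E_income < 0 ⇒ inferior good.

-0.40; inferior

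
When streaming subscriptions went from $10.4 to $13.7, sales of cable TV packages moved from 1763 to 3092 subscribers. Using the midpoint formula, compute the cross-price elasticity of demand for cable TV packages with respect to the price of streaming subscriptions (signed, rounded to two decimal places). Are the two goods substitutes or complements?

%ΔQ_{cable TV packages} = (3092 − 1763)/avg = 1329/2427.5 = 0.547476…
%ΔP_{streaming subscriptions} = (13.7 − 10.4)/avg = 3.3/12.05 = 0.273858…
E_cross = (1329/2427.5) / (3.3/12.05) = 1.9991…
E_cross > 0 ⇒ the goods are substitutes.

2.00; substitutes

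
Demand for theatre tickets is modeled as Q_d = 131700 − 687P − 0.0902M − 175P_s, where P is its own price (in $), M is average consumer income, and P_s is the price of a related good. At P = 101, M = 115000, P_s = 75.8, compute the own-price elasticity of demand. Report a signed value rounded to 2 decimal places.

-1.79

At the given values, Q_d = 131700 − 687(101) − 0.0902(115000) − 175(75.8) = 38675.
∂Q_d/∂P = −687.
E = (-687) × (101/38675) = -1.7941…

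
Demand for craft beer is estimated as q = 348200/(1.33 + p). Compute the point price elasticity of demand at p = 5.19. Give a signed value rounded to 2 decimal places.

dq/dp = −348200/(1.33 + p)² = -8190.94. At p = 5.19, q = 53404.9.
Ed = (dq/dp)·(p/q) = (-8190.94) × (5.19/53404.9) = -0.7960…

-0.80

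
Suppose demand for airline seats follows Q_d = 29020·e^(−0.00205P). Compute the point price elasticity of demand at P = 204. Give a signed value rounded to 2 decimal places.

dQ_d/dP = −0.00205·Q_d = -39.1588. At P = 204, Q_d = 19101.9.
Ed = (dQ_d/dP)·(P/Q_d) = (-39.1588) × (204/19101.9) = -0.4182

-0.42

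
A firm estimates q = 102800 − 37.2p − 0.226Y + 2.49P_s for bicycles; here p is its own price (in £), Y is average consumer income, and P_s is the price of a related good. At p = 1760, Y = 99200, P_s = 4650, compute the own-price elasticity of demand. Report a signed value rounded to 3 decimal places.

At the given values, q = 102800 − 37.2(1760) − 0.226(99200) + 2.49(4650) = 26487.3.
∂q/∂p = −37.2.
E = (-37.2) × (1760/26487.3) = -2.47182…

-2.472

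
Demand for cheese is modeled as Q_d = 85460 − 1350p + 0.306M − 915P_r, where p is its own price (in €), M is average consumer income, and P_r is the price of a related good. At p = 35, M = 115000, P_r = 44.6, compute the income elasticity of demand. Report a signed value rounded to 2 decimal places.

At the given values, Q_d = 85460 − 1350(35) + 0.306(115000) − 915(44.6) = 32591.
∂Q_d/∂M = 0.306.
E = (0.306) × (115000/32591) = 1.0797…

1.08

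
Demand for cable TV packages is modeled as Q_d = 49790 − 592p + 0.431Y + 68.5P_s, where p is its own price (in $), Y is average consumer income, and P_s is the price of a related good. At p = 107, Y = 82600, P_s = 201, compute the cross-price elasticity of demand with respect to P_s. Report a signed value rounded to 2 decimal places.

0.38

At the given values, Q_d = 49790 − 592(107) + 0.431(82600) + 68.5(201) = 35815.1.
∂Q_d/∂P_s = 68.5.
E = (68.5) × (201/35815.1) = 0.3844…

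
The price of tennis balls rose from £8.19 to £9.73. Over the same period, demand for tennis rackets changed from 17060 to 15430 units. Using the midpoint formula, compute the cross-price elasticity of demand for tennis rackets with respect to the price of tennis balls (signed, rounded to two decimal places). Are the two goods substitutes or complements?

%ΔQ_{tennis rackets} = (15430 − 17060)/avg = -1630/16245 = -0.100338…
%ΔP_{tennis balls} = (9.73 − 8.19)/avg = 1.54/8.96 = 0.171875
E_cross = (-1630/16245) / (1.54/8.96) = -0.5837…
E_cross < 0 ⇒ the goods are complements.

-0.58; complements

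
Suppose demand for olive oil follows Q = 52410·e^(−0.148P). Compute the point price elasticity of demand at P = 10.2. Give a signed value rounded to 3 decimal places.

dQ/dP = −0.148·Q = -1714.21. At P = 10.2, Q = 11582.5.
Ed = (dQ/dP)·(P/Q) = (-1714.21) × (10.2/11582.5) = -1.5096

-1.510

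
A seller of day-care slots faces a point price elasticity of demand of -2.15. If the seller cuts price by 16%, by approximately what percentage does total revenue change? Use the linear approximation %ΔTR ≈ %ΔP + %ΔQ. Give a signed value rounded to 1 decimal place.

%ΔQ ≈ Ed × %ΔP = (-2.15) × (-16%) = +34.4000%
%ΔTR ≈ %ΔP + %ΔQ = (-16%) + (+34.4000%) = +18.4000%

+18.4%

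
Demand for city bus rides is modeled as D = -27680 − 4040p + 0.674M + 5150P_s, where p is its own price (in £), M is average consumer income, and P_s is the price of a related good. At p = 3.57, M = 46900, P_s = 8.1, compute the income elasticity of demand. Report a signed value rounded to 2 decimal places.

At the given values, D = -27680 − 4040(3.57) + 0.674(46900) + 5150(8.1) = 31222.8.
∂D/∂M = 0.674.
E = (0.674) × (46900/31222.8) = 1.0124…

1.01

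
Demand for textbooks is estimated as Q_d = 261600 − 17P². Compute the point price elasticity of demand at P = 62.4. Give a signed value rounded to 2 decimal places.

dQ_d/dP = −2·17·P = -2121.6. At P = 62.4, Q_d = 195406.08.
Ed = (dQ_d/dP)·(P/Q_d) = (-2121.6) × (62.4/195406.08) = -0.6775…

-0.68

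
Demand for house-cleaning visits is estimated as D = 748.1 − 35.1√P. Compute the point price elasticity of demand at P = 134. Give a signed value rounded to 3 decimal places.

dD/dP = −35.1/(2√P) = -1.51609. At P = 134, D = 341.788.
Ed = (dD/dP)·(P/D) = (-1.51609) × (134/341.788) = -0.59439…

-0.594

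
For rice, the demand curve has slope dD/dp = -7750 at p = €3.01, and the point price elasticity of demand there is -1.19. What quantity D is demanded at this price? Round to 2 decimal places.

19602.94

Ed = (dD/dp)·(p/D) ⇒ D = (dD/dp)·p/Ed = (-7750)·3.01/(-1.19) = 19602.9411…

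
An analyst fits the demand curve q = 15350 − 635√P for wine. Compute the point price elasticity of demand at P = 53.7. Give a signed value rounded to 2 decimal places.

-0.22

dq/dP = −635/(2√P) = -43.3268. At P = 53.7, q = 10696.7.
Ed = (dq/dP)·(P/q) = (-43.3268) × (53.7/10696.7) = -0.2175…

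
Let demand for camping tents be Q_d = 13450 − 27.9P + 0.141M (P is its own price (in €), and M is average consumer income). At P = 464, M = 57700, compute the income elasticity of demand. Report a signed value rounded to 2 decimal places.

At the given values, Q_d = 13450 − 27.9(464) + 0.141(57700) = 8640.1.
∂Q_d/∂M = 0.141.
E = (0.141) × (57700/8640.1) = 0.9416…

0.94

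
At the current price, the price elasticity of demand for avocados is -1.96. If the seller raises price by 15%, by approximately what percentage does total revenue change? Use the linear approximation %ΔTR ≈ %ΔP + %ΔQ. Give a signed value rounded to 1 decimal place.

%ΔQ ≈ Ed × %ΔP = (-1.96) × (+15%) = -29.4000%
%ΔTR ≈ %ΔP + %ΔQ = (+15%) + (-29.4000%) = -14.4000%

-14.4%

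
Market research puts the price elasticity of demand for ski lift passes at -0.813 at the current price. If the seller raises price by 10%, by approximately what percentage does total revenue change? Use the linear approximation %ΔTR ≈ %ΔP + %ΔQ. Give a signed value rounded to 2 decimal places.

%ΔQ ≈ Ed × %ΔP = (-0.813) × (+10%) = -8.1300%
%ΔTR ≈ %ΔP + %ΔQ = (+10%) + (-8.1300%) = +1.8700%

+1.87%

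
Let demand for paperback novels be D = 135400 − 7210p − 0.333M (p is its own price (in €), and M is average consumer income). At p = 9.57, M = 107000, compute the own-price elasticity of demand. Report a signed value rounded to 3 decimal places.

-2.242

At the given values, D = 135400 − 7210(9.57) − 0.333(107000) = 30769.3.
∂D/∂p = −7210.
E = (-7210) × (9.57/30769.3) = -2.24248…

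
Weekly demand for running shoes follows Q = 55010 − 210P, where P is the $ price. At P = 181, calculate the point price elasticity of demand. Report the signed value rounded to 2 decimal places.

dQ/dP = −210. At P = 181, Q = 55010 − 210(181) = 17000.
Ed = (dQ/dP)·(P/Q) = −210 × (181/17000) = -2.2358…

-2.24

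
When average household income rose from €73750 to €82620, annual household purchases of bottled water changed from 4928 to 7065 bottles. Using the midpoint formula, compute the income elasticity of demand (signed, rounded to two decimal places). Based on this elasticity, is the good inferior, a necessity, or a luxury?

3.14; luxury

%ΔQ = (7065 − 4928)/[( 4928 + 7065)/2] = 2137/5996.5 = 0.356374…
%ΔIncome = (82620 − 73750)/[( 73750 + 82620)/2] = 8870/78185 = 0.113448…
E_income = (2137/5996.5) / (8870/78185) = 3.1412…
E_income > 1 ⇒ normal good, luxury.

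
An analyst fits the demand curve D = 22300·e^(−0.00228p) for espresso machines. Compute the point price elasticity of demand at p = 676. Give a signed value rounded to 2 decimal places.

-1.54

dD/dp = −0.00228·D = -10.886. At p = 676, D = 4774.58.
Ed = (dD/dp)·(p/D) = (-10.886) × (676/4774.58) = -1.5412…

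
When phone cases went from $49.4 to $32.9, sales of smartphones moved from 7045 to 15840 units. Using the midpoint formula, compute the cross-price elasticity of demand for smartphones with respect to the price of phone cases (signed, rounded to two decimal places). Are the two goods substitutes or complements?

-1.92; complements

%ΔQ_{smartphones} = (15840 − 7045)/avg = 8795/11442.5 = 0.768625…
%ΔP_{phone cases} = (32.9 − 49.4)/avg = -16.5/41.15 = -0.400972…
E_cross = (8795/11442.5) / (-16.5/41.15) = -1.9169…
E_cross < 0 ⇒ the goods are complements.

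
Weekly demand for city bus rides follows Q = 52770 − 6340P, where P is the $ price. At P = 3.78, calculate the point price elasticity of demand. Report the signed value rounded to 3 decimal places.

dQ/dP = −6340. At P = 3.78, Q = 52770 − 6340(3.78) = 28804.8.
Ed = (dQ/dP)·(P/Q) = −6340 × (3.78/28804.8) = -0.83198…

-0.832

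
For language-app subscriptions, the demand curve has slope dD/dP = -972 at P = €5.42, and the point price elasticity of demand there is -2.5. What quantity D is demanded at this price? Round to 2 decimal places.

2107.30

Ed = (dD/dP)·(P/D) ⇒ D = (dD/dP)·P/Ed = (-972)·5.42/(-2.5) = 2107.296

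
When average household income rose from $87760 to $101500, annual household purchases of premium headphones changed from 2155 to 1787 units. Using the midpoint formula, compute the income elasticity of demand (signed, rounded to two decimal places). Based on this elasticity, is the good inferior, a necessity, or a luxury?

%ΔQ = (1787 − 2155)/[( 2155 + 1787)/2] = -368/1971 = -0.186707…
%ΔIncome = (101500 − 87760)/[( 87760 + 101500)/2] = 13740/94630 = 0.145197…
E_income = (-368/1971) / (13740/94630) = -1.2858…
E_income < 0 ⇒ inferior good.

-1.29; inferior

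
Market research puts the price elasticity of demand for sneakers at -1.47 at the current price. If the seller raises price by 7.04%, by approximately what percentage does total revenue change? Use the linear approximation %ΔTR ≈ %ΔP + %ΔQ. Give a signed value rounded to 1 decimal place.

%ΔQ ≈ Ed × %ΔP = (-1.47) × (+7.04%) = -10.3488%
%ΔTR ≈ %ΔP + %ΔQ = (+7.04%) + (-10.3488%) = -3.3088%

-3.3%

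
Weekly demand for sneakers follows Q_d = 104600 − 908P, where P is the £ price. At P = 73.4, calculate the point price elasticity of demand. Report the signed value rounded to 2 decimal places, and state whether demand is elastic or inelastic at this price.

dQ_d/dP = −908. At P = 73.4, Q_d = 104600 − 908(73.4) = 37952.8.
Ed = (dQ_d/dP)·(P/Q_d) = −908 × (73.4/37952.8) = -1.7560…
|Ed| = 1.76 > 1, so demand is elastic.

-1.76; elastic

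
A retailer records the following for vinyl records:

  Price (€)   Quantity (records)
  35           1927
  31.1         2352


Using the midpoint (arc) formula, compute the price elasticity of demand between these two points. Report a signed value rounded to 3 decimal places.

%ΔQ = (2352 − 1927) / [(1927 + 2352)/2] = 425/2139.5 = 0.198644…
%ΔP = (31.1 − 35) / [(35 + 31.1)/2] = -3.9/33.05 = -0.118003…
Arc Ed = %ΔQ / %ΔP = (425/2139.5) / (-3.9/33.05) = -1.68338…

-1.683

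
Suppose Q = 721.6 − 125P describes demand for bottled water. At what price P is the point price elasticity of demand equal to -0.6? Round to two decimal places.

2.16

Ed = −125P/(721.6 − 125P). Set this equal to -0.6:
125P = 0.6·(721.6 − 125P) ⇒ 125P(1 + 0.6) = 0.6·721.6
P = 0.6·721.6 / (125·1.6) = 2.1648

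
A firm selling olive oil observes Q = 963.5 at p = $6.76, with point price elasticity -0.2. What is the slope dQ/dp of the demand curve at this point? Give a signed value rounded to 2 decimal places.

Ed = (dQ/dp)·(p/Q) ⇒ dQ/dp = Ed·Q/p = (-0.2)·963.5/6.76 = -28.5059…

-28.51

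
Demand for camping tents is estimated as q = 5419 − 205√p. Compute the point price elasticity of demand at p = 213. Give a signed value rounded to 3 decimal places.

-0.616

dq/dp = −205/(2√p) = -7.02318. At p = 213, q = 2427.12.
Ed = (dq/dp)·(p/q) = (-7.02318) × (213/2427.12) = -0.61634…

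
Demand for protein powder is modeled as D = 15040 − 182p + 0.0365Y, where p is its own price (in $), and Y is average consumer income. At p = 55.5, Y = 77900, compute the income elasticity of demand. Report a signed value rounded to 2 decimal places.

0.37

At the given values, D = 15040 − 182(55.5) + 0.0365(77900) = 7782.35.
∂D/∂Y = 0.0365.
E = (0.0365) × (77900/7782.35) = 0.3653…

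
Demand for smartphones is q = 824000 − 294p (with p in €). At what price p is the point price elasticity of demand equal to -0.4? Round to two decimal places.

800.78

Ed = −294p/(824000 − 294p). Set this equal to -0.4:
294p = 0.4·(824000 − 294p) ⇒ 294p(1 + 0.4) = 0.4·824000
p = 0.4·824000 / (294·1.4) = 800.7774…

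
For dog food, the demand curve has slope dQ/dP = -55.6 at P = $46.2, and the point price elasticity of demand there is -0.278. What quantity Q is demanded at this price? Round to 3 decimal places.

9240.000

Ed = (dQ/dP)·(P/Q) ⇒ Q = (dQ/dP)·P/Ed = (-55.6)·46.2/(-0.278) = 9240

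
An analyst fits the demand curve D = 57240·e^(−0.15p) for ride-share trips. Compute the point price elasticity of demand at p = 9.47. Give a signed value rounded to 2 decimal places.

-1.42

dD/dp = −0.15·D = -2074.32. At p = 9.47, D = 13828.8.
Ed = (dD/dp)·(p/D) = (-2074.32) × (9.47/13828.8) = -1.4205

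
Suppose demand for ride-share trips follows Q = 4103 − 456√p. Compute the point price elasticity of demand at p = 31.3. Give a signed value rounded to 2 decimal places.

-0.82

dQ/dp = −456/(2√p) = -40.7533. At p = 31.3, Q = 1551.84.
Ed = (dQ/dp)·(p/Q) = (-40.7533) × (31.3/1551.84) = -0.8219…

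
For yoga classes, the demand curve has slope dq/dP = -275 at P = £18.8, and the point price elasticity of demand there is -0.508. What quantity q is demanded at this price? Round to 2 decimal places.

Ed = (dq/dP)·(P/q) ⇒ q = (dq/dP)·P/Ed = (-275)·18.8/(-0.508) = 10177.1653…

10177.17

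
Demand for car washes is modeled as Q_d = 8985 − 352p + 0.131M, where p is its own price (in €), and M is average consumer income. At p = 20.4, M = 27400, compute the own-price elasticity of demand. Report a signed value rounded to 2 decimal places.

-1.33

At the given values, Q_d = 8985 − 352(20.4) + 0.131(27400) = 5393.6.
∂Q_d/∂p = −352.
E = (-352) × (20.4/5393.6) = -1.3313…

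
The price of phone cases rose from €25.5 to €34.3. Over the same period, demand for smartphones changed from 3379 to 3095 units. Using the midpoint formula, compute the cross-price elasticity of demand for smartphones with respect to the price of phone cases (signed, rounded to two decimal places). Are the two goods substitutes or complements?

%ΔQ_{smartphones} = (3095 − 3379)/avg = -284/3237 = -0.087735…
%ΔP_{phone cases} = (34.3 − 25.5)/avg = 8.8/29.9 = 0.294314…
E_cross = (-284/3237) / (8.8/29.9) = -0.2981…
E_cross < 0 ⇒ the goods are complements.

-0.30; complements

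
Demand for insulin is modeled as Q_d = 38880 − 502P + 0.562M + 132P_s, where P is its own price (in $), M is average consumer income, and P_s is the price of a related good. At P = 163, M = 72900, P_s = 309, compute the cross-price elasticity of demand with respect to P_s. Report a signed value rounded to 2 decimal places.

At the given values, Q_d = 38880 − 502(163) + 0.562(72900) + 132(309) = 38811.8.
∂Q_d/∂P_s = 132.
E = (132) × (309/38811.8) = 1.0509…

1.05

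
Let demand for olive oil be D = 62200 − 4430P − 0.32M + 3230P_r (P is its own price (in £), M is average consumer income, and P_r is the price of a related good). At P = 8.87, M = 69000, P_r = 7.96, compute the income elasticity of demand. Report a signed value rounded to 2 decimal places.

At the given values, D = 62200 − 4430(8.87) − 0.32(69000) + 3230(7.96) = 26536.7.
∂D/∂M = -0.32.
E = (-0.32) × (69000/26536.7) = -0.8320…

-0.83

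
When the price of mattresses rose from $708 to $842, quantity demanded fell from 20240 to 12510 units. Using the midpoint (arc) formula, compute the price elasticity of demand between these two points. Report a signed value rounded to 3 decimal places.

-2.730

%ΔQ = (12510 − 20240) / [(20240 + 12510)/2] = -7730/16375 = -0.472061…
%ΔP = (842 − 708) / [(708 + 842)/2] = 134/775 = 0.172903…
Arc Ed = %ΔQ / %ΔP = (-7730/16375) / (134/775) = -2.73020…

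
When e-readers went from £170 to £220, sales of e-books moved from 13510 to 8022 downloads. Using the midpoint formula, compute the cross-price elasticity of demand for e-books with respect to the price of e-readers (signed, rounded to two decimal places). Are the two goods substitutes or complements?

-1.99; complements

%ΔQ_{e-books} = (8022 − 13510)/avg = -5488/10766 = -0.509752…
%ΔP_{e-readers} = (220 − 170)/avg = 50/195 = 0.256410…
E_cross = (-5488/10766) / (50/195) = -1.9880…
E_cross < 0 ⇒ the goods are complements.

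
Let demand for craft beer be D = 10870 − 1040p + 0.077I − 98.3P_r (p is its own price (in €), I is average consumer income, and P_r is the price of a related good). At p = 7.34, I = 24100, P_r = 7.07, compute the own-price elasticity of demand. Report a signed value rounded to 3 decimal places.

At the given values, D = 10870 − 1040(7.34) + 0.077(24100) − 98.3(7.07) = 4397.119.
∂D/∂p = −1040.
E = (-1040) × (7.34/4397.119) = -1.73604…

-1.736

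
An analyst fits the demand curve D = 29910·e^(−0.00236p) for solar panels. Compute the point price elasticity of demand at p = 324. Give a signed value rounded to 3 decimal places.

-0.765

dD/dp = −0.00236·D = -32.8586. At p = 324, D = 13923.1.
Ed = (dD/dp)·(p/D) = (-32.8586) × (324/13923.1) = -0.76464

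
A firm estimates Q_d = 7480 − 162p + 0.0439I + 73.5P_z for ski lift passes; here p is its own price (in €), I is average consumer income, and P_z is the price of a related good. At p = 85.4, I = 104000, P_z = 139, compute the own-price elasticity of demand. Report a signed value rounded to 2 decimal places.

-1.64

At the given values, Q_d = 7480 − 162(85.4) + 0.0439(104000) + 73.5(139) = 8427.3.
∂Q_d/∂p = −162.
E = (-162) × (85.4/8427.3) = -1.6416…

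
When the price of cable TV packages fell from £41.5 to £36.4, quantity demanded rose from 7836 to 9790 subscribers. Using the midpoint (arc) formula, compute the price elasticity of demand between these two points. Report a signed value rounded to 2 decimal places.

%ΔQ = (9790 − 7836) / [(7836 + 9790)/2] = 1954/8813 = 0.221717…
%ΔP = (36.4 − 41.5) / [(41.5 + 36.4)/2] = -5.1/38.95 = -0.130937…
Arc Ed = %ΔQ / %ΔP = (1954/8813) / (-5.1/38.95) = -1.6933…

-1.69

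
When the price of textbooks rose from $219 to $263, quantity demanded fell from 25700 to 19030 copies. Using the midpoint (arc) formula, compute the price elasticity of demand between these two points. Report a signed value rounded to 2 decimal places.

%ΔQ = (19030 − 25700) / [(25700 + 19030)/2] = -6670/22365 = -0.298233…
%ΔP = (263 − 219) / [(219 + 263)/2] = 44/241 = 0.182572…
Arc Ed = %ΔQ / %ΔP = (-6670/22365) / (44/241) = -1.6335…

-1.63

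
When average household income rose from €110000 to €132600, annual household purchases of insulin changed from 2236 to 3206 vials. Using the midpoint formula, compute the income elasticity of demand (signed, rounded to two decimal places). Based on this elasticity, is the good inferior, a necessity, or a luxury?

1.91; luxury

%ΔQ = (3206 − 2236)/[( 2236 + 3206)/2] = 970/2721 = 0.356486…
%ΔIncome = (132600 − 110000)/[( 110000 + 132600)/2] = 22600/121300 = 0.186314…
E_income = (970/2721) / (22600/121300) = 1.9133…
E_income > 1 ⇒ normal good, luxury.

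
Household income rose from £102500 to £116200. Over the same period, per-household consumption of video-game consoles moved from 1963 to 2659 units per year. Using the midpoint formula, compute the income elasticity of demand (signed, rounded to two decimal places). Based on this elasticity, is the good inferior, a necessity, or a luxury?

%ΔQ = (2659 − 1963)/[( 1963 + 2659)/2] = 696/2311 = 0.301168…
%ΔIncome = (116200 − 102500)/[( 102500 + 116200)/2] = 13700/109350 = 0.125285…
E_income = (696/2311) / (13700/109350) = 2.4038…
E_income > 1 ⇒ normal good, luxury.

2.40; luxury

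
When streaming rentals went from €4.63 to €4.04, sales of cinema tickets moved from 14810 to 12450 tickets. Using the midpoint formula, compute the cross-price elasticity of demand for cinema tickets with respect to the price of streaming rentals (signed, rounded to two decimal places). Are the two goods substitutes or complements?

1.27; substitutes

%ΔQ_{cinema tickets} = (12450 − 14810)/avg = -2360/13630 = -0.173147…
%ΔP_{streaming rentals} = (4.04 − 4.63)/avg = -0.59/4.335 = -0.136101…
E_cross = (-2360/13630) / (-0.59/4.335) = 1.2721…
E_cross > 0 ⇒ the goods are substitutes.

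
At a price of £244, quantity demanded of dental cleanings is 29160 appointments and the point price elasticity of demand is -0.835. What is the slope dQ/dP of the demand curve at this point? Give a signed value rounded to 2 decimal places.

-99.79

Ed = (dQ/dP)·(P/Q) ⇒ dQ/dP = Ed·Q/P = (-0.835)·29160/244 = -99.7893…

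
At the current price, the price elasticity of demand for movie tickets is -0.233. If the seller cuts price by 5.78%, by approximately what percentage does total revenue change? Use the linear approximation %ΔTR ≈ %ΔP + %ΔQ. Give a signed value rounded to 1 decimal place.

-4.4%

%ΔQ ≈ Ed × %ΔP = (-0.233) × (-5.78%) = +1.3467%
%ΔTR ≈ %ΔP + %ΔQ = (-5.78%) + (+1.3467%) = -4.4333%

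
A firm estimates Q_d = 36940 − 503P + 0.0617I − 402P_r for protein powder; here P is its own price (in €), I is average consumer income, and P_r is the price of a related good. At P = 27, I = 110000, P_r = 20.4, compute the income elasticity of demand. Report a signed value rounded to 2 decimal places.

At the given values, Q_d = 36940 − 503(27) + 0.0617(110000) − 402(20.4) = 21945.2.
∂Q_d/∂I = 0.0617.
E = (0.0617) × (110000/21945.2) = 0.3092…

0.31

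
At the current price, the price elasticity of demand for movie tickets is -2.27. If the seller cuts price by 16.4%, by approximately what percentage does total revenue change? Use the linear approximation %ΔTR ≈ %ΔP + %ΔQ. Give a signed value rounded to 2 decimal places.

%ΔQ ≈ Ed × %ΔP = (-2.27) × (-16.4%) = +37.2280%
%ΔTR ≈ %ΔP + %ΔQ = (-16.4%) + (+37.2280%) = +20.8280%

+20.83%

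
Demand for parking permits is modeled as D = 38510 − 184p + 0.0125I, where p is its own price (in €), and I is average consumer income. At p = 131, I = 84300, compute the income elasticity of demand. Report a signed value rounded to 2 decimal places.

At the given values, D = 38510 − 184(131) + 0.0125(84300) = 15459.75.
∂D/∂I = 0.0125.
E = (0.0125) × (84300/15459.75) = 0.0681…

0.07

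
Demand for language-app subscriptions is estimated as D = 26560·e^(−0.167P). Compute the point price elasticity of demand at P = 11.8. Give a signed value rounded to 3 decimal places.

-1.971

dD/dP = −0.167·D = -618.193. At P = 11.8, D = 3701.75.
Ed = (dD/dP)·(P/D) = (-618.193) × (11.8/3701.75) = -1.9706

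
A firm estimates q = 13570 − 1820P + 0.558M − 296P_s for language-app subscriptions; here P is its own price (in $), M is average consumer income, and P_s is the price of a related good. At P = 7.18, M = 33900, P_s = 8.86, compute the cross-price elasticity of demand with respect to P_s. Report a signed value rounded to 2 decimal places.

At the given values, q = 13570 − 1820(7.18) + 0.558(33900) − 296(8.86) = 16796.04.
∂q/∂P_s = -296.
E = (-296) × (8.86/16796.04) = -0.1561…

-0.16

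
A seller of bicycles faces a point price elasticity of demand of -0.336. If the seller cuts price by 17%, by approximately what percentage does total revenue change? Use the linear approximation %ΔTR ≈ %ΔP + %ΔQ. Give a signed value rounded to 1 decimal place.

-11.3%

%ΔQ ≈ Ed × %ΔP = (-0.336) × (-17%) = +5.7120%
%ΔTR ≈ %ΔP + %ΔQ = (-17%) + (+5.7120%) = -11.2880%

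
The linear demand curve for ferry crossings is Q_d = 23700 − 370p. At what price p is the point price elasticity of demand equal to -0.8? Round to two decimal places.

Ed = −370p/(23700 − 370p). Set this equal to -0.8:
370p = 0.8·(23700 − 370p) ⇒ 370p(1 + 0.8) = 0.8·23700
p = 0.8·23700 / (370·1.8) = 28.4684…

28.47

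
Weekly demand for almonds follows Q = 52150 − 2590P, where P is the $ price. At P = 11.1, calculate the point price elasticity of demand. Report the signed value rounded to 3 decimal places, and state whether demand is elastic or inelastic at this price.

-1.229; elastic

dQ/dP = −2590. At P = 11.1, Q = 52150 − 2590(11.1) = 23401.
Ed = (dQ/dP)·(P/Q) = −2590 × (11.1/23401) = -1.22853…
|Ed| = 1.229 > 1, so demand is elastic.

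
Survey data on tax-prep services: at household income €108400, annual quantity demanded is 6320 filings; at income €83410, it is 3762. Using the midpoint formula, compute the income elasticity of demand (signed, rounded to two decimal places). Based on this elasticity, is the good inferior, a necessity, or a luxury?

1.95; luxury

%ΔQ = (3762 − 6320)/[( 6320 + 3762)/2] = -2558/5041 = -0.507439…
%ΔIncome = (83410 − 108400)/[( 108400 + 83410)/2] = -24990/95905 = -0.260570…
E_income = (-2558/5041) / (-24990/95905) = 1.9474…
E_income > 1 ⇒ normal good, luxury.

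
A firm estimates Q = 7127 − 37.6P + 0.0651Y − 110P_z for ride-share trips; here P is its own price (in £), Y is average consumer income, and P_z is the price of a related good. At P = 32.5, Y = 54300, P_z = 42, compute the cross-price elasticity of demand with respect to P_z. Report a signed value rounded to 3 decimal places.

-0.959

At the given values, Q = 7127 − 37.6(32.5) + 0.0651(54300) − 110(42) = 4819.93.
∂Q/∂P_z = -110.
E = (-110) × (42/4819.93) = -0.95852…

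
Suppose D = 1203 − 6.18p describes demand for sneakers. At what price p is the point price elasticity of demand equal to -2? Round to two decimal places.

129.77

Ed = −6.18p/(1203 − 6.18p). Set this equal to -2:
6.18p = 2·(1203 − 6.18p) ⇒ 6.18p(1 + 2) = 2·1203
p = 2·1203 / (6.18·3) = 129.7734…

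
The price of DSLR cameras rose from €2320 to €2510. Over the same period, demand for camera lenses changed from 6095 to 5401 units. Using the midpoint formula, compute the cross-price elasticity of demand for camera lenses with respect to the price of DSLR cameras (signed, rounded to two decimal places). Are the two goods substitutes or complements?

%ΔQ_{camera lenses} = (5401 − 6095)/avg = -694/5748 = -0.120737…
%ΔP_{DSLR cameras} = (2510 − 2320)/avg = 190/2415 = 0.078674…
E_cross = (-694/5748) / (190/2415) = -1.5346…
E_cross < 0 ⇒ the goods are complements.

-1.53; complements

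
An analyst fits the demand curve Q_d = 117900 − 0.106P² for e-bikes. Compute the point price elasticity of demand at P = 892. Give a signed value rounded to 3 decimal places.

-5.026

dQ_d/dP = −2·0.106·P = -189.104. At P = 892, Q_d = 33559.616.
Ed = (dQ_d/dP)·(P/Q_d) = (-189.104) × (892/33559.616) = -5.02630…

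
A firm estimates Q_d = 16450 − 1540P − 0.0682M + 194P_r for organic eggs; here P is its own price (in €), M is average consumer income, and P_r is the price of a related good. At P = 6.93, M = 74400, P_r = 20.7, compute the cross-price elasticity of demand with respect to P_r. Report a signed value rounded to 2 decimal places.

At the given values, Q_d = 16450 − 1540(6.93) − 0.0682(74400) + 194(20.7) = 4719.52.
∂Q_d/∂P_r = 194.
E = (194) × (20.7/4719.52) = 0.8508…

0.85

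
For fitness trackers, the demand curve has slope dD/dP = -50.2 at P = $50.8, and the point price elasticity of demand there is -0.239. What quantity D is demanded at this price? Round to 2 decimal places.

10670.13

Ed = (dD/dP)·(P/D) ⇒ D = (dD/dP)·P/Ed = (-50.2)·50.8/(-0.239) = 10670.1255…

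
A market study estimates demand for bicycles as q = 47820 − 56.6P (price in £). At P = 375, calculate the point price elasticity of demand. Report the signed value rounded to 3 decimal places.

dq/dP = −56.6. At P = 375, q = 47820 − 56.6(375) = 26595.
Ed = (dq/dP)·(P/q) = −56.6 × (375/26595) = -0.79808…

-0.798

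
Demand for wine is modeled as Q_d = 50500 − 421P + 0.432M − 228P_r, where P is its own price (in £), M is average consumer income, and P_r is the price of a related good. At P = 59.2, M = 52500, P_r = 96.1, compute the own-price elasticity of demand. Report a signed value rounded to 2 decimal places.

-0.95

At the given values, Q_d = 50500 − 421(59.2) + 0.432(52500) − 228(96.1) = 26346.
∂Q_d/∂P = −421.
E = (-421) × (59.2/26346) = -0.9459…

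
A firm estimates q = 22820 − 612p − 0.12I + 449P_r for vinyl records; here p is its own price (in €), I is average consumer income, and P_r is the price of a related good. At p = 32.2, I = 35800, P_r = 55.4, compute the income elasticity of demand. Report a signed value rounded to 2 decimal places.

-0.18

At the given values, q = 22820 − 612(32.2) − 0.12(35800) + 449(55.4) = 23692.2.
∂q/∂I = -0.12.
E = (-0.12) × (35800/23692.2) = -0.1813…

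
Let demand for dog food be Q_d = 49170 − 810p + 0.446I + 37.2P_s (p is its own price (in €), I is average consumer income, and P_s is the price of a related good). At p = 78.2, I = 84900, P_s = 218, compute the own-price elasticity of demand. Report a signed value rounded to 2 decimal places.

-1.99

At the given values, Q_d = 49170 − 810(78.2) + 0.446(84900) + 37.2(218) = 31803.
∂Q_d/∂p = −810.
E = (-810) × (78.2/31803) = -1.9916…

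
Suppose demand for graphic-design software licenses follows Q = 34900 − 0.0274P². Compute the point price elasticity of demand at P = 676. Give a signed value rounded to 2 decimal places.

dQ/dP = −2·0.0274·P = -37.0448. At P = 676, Q = 22378.8576.
Ed = (dQ/dP)·(P/Q) = (-37.0448) × (676/22378.8576) = -1.1190…

-1.12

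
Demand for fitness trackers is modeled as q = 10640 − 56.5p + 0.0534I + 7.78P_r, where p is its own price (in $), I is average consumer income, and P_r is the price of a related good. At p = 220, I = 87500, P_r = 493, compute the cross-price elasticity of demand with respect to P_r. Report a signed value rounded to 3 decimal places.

At the given values, q = 10640 − 56.5(220) + 0.0534(87500) + 7.78(493) = 6718.04.
∂q/∂P_r = 7.78.
E = (7.78) × (493/6718.04) = 0.57093…

0.571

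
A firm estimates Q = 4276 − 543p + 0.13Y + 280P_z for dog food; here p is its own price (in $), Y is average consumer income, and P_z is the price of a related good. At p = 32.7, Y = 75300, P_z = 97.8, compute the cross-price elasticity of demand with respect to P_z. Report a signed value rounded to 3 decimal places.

At the given values, Q = 4276 − 543(32.7) + 0.13(75300) + 280(97.8) = 23692.9.
∂Q/∂P_z = 280.
E = (280) × (97.8/23692.9) = 1.15578…

1.156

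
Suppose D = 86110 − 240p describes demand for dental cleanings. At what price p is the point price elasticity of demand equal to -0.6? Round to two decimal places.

Ed = −240p/(86110 − 240p). Set this equal to -0.6:
240p = 0.6·(86110 − 240p) ⇒ 240p(1 + 0.6) = 0.6·86110
p = 0.6·86110 / (240·1.6) = 134.5468…

134.55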